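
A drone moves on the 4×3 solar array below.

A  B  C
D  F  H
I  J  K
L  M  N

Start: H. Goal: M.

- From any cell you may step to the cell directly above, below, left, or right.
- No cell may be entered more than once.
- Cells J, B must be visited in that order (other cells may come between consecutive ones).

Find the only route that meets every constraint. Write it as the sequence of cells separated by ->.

H -> K -> J -> F -> B -> A -> D -> I -> L -> M

The waypoints must appear in the order J, B, with no cell reused.
Route from H: down 1 to K, left 1 to J, up 2 to B, left 1 to A, down 3 to L, right 1 to M — 9 moves in all.
Check: order respected (J at step 2, B at step 4).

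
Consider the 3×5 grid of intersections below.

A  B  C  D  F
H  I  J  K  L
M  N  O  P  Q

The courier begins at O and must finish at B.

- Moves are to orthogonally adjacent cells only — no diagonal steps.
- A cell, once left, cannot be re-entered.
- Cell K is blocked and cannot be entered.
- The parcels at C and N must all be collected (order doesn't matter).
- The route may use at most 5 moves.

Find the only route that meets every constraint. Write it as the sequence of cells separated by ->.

O -> N -> I -> J -> C -> B

The budget equals the shortest possible length, so every move has to be on a shortest route through the required cells.
Route from O: left 1 to N, up 1 to I, right 1 to J, up 1 to C, left 1 to B — 5 moves in all.
Check: all required cells visited; 5 ≤ 5 moves.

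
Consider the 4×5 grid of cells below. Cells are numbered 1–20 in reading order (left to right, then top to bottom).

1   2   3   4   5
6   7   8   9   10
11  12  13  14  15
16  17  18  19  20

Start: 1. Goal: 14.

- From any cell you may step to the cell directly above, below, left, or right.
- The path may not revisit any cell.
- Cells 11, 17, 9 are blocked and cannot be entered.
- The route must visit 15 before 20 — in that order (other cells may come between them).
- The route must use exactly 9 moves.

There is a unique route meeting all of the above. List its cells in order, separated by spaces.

The waypoints must appear in the order 15, 20, with no cell reused.
Route from 1: 4× right (reaching 5), 3× down (reaching 20), left to 19, up to 14 — 9 moves in all.
Check: order respected (15 at step 6, 20 at step 7); 9 moves as required.

1 2 3 4 5 10 15 20 19 14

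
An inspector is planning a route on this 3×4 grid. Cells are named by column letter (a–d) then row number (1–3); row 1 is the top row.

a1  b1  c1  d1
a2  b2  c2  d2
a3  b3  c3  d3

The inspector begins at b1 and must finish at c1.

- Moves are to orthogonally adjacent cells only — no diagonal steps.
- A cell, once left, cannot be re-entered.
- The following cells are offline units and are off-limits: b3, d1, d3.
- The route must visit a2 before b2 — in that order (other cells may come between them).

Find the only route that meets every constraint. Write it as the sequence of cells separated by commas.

The waypoints must appear in the order a2, b2, with no cell reused.
Route from b1: left to a1, down to a2, 2× right (reaching c2), up to c1 — 5 moves in all.
Check: order respected (a2 at step 2, b2 at step 3).

b1, a1, a2, b2, c2, c1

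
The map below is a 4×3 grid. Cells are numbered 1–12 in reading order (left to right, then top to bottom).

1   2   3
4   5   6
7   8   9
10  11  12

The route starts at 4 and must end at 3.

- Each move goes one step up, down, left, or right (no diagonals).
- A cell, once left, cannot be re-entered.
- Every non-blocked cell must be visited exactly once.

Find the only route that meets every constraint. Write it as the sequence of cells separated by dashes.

Need to visit all 12 open cells exactly once, starting at 4 and ending at 3.
Route from 4: up to 1, right to 2, 2× down (reaching 8), left to 7, down to 10, 2× right (reaching 12), 3× up (reaching 3) — 11 moves in all.
Check: all 12 open cells covered.

4 - 1 - 2 - 5 - 8 - 7 - 10 - 11 - 12 - 9 - 6 - 3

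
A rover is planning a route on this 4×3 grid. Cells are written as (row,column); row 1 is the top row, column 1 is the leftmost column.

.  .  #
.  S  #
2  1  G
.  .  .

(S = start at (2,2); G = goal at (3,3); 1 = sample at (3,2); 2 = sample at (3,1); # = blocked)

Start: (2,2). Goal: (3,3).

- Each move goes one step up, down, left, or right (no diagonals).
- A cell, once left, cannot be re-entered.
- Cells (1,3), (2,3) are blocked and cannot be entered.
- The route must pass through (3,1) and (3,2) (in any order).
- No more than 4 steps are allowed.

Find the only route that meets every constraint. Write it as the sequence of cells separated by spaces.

(2,2) (2,1) (3,1) (3,2) (3,3)

The budget equals the shortest possible length, so every move has to be on a shortest route through the required cells.
Route from (2,2): left to (2,1), down to (3,1), 2× right (reaching (3,3)) — 4 moves in all.
Check: all required cells visited; 4 ≤ 4 moves.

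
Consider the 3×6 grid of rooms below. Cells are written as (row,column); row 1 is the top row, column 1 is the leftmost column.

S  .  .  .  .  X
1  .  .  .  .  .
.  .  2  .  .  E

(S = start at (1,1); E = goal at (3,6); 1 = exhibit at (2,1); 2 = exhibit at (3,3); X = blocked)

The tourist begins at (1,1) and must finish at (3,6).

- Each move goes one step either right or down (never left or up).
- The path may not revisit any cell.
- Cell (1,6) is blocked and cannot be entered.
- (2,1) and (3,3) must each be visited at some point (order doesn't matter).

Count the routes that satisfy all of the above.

A right/down-only route from (1,1) to (3,6) makes exactly 2 down-moves and 5 right-moves in some order.
With no other constraints that would be C(7,2) = 21 routes.
A monotone route can only reach the required cells in the order (2,1), (3,3), so split there and multiply the segment counts (each segment already excludes blocked cells): (1,1)→(2,1): 1; (2,1)→(3,3): 3; (3,3)→(3,6): 1; product = 3.
That gives 3 routes.

3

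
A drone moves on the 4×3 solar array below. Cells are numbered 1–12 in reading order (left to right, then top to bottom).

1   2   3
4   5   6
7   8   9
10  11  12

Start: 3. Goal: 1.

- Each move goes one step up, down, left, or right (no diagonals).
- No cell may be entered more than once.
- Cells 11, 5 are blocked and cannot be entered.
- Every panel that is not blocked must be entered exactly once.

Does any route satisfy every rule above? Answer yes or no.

no

Cell 10 has only one open neighbour but is neither the start nor the goal, so a Hamiltonian route would have to both enter and leave it through the same neighbour — impossible without revisiting.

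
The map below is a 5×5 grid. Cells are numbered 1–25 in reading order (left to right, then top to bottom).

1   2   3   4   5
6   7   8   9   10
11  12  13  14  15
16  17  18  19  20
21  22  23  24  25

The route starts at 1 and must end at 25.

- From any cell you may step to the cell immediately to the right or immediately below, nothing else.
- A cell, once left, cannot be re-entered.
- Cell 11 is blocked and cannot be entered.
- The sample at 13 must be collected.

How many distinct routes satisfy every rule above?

A right/down-only route from 1 to 25 makes exactly 4 down-moves and 4 right-moves in some order.
With no other constraints that would be C(8,4) = 70 routes.
Split at 13 and multiply the segment counts (each segment already excludes blocked cells): 1→13: 5; 13→25: 6; product = 30.
That gives 30 routes.

30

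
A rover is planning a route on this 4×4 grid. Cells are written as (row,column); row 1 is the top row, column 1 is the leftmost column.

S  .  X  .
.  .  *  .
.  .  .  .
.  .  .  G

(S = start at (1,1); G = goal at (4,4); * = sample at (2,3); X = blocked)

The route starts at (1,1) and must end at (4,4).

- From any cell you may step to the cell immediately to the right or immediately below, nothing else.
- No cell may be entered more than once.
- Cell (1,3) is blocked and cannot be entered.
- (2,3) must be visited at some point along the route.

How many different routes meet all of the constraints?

A right/down-only route from (1,1) to (4,4) makes exactly 3 down-moves and 3 right-moves in some order.
With no other constraints that would be C(6,3) = 20 routes.
Split at (2,3) and multiply the segment counts (each segment already excludes blocked cells): (1,1)→(2,3): 2; (2,3)→(4,4): 3; product = 6.
That gives 6 routes.

6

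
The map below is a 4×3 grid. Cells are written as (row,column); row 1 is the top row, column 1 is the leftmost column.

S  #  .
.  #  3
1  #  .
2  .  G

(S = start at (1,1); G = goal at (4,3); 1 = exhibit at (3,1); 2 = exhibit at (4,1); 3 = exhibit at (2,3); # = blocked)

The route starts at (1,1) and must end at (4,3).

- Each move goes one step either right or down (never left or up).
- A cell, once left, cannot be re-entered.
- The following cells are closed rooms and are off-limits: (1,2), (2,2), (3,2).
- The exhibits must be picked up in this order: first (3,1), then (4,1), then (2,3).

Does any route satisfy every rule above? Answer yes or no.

(2,3) lies above (4,1), so going from (4,1) to (2,3) would need an upward move — but moves only go right/down, so (4,1) cannot be visited before (2,3).

no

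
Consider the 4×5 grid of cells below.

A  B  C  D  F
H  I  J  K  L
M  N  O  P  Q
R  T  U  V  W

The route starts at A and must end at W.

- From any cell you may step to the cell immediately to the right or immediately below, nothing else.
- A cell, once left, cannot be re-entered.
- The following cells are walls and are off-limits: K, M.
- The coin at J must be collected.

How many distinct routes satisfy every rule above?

9

A right/down-only route from A to W makes exactly 3 down-moves and 4 right-moves in some order.
With no other constraints that would be C(7,3) = 35 routes.
Split at J and multiply the segment counts (each segment already excludes blocked cells): A→J: 3; J→W: 3; product = 9.
That gives 9 routes.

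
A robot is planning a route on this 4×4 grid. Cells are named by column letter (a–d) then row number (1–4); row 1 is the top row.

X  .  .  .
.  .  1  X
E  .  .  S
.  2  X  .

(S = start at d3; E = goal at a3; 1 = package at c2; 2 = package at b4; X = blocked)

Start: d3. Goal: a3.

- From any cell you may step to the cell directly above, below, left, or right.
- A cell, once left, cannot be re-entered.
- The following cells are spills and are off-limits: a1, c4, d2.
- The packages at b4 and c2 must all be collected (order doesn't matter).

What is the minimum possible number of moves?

7

Any route passes through b4 and c2 in some order between d3 and a3. Summing Manhattan distances along each leg and taking the cheapest ordering (d3 → c2 → b4 → a3) gives a lower bound of 2 + 3 + 2 = 7 moves.
A route of 7 moves achieves this: d3 → c3 → c2 → b2 → b3 → b4 → a4 → a3.
Since 7 matches the lower bound, it is optimal.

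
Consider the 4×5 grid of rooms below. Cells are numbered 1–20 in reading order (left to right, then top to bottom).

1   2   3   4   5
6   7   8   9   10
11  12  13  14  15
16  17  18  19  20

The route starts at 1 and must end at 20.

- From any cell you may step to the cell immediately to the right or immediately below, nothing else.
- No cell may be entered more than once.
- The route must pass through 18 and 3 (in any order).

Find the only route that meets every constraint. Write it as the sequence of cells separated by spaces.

1 2 3 8 13 18 19 20

Moves only go right or down, so the column and row indices never decrease.
Route from 1: right 2 to 3, down 3 to 18, right 2 to 20 — 7 moves in all.
Check: all required cells visited.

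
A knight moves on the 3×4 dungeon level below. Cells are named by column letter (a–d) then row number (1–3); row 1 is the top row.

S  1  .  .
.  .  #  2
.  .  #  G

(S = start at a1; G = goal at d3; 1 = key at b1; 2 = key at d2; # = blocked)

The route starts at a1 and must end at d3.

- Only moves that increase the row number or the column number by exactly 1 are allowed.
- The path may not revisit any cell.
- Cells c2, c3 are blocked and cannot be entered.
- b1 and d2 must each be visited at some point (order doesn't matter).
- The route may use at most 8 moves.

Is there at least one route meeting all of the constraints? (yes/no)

yes

One route that works: a1 → b1 → c1 → d1 → d2 → d3.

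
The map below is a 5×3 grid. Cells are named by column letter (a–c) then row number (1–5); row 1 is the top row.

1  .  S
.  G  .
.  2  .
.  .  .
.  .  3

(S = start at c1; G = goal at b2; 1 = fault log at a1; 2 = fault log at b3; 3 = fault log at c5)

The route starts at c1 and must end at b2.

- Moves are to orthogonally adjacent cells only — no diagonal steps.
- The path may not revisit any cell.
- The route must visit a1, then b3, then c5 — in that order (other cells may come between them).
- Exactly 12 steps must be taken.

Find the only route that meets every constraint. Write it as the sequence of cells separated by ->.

The waypoints must appear in the order a1, b3, c5, with no cell reused.
Route from c1: 2× left (reaching a1), 2× down (reaching a3), right to b3, 2× down (reaching b5), right to c5, 3× up (reaching c2), left to b2 — 12 moves in all.
Check: order respected (1 at step 2, 2 at step 5, 3 at step 8); 12 moves as required.

c1 -> b1 -> a1 -> a2 -> a3 -> b3 -> b4 -> b5 -> c5 -> c4 -> c3 -> c2 -> b2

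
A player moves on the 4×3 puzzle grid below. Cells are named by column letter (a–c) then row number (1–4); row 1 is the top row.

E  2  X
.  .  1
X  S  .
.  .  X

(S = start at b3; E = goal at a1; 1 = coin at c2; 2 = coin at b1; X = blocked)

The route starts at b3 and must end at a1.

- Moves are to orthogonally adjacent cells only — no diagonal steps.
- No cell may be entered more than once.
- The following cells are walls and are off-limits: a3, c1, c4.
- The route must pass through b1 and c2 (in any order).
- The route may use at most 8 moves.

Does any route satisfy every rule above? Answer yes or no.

yes

One route that works: b3 → c3 → c2 → b2 → b1 → a1.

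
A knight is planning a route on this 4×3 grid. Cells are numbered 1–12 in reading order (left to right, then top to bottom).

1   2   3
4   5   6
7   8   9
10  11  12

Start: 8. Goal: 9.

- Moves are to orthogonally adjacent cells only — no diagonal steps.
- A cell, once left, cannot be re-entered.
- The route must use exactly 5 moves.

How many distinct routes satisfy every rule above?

Need simple routes of exactly 5 moves from 8 to 9 (Manhattan distance 1, so 2 moves are spent on a detour and 2 undoing it).
Enumerating: 8 5 2 3 6 9 | 8 7 4 5 6 9 | 8 7 10 11 12 9.
That gives 3 routes.

3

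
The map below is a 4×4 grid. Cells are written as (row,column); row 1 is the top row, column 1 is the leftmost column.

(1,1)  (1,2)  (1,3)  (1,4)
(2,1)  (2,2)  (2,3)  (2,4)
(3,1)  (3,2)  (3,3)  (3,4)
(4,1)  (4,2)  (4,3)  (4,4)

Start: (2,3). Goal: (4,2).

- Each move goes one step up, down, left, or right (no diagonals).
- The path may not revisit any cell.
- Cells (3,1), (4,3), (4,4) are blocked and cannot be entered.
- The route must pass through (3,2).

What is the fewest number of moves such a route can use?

3

Any route passes through (3,2) somewhere between (2,3) and (4,2). Summing Manhattan distances along the two legs ((2,3) → (3,2) → (4,2)) gives a lower bound of 2 + 1 = 3 moves.
A route of 3 moves achieves this: (2,3) → (3,3) → (3,2) → (4,2).
Since 3 matches the lower bound, it is optimal.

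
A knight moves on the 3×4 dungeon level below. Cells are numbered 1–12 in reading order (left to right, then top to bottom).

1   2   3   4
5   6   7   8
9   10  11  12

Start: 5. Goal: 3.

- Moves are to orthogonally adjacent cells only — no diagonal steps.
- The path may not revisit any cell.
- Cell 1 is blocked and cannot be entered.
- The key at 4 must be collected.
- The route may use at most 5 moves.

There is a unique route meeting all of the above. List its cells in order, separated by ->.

5 -> 6 -> 7 -> 8 -> 4 -> 3

The budget equals the shortest possible length, so every move has to be on a shortest route through the required cells.
Route from 5: 3× right (reaching 8), up to 4, left to 3 — 5 moves in all.
Check: all required cells visited; 5 ≤ 5 moves.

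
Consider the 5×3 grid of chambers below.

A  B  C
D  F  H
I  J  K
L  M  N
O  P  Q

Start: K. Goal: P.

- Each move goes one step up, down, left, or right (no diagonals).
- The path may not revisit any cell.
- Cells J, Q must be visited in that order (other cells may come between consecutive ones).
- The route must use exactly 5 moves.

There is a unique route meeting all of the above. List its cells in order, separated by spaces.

The waypoints must appear in the order J, Q, with no cell reused.
Route from K: left to J, down to M, right to N, down to Q, left to P — 5 moves in all.
Check: order respected (J at step 1, Q at step 4); 5 moves as required.

K J M N Q P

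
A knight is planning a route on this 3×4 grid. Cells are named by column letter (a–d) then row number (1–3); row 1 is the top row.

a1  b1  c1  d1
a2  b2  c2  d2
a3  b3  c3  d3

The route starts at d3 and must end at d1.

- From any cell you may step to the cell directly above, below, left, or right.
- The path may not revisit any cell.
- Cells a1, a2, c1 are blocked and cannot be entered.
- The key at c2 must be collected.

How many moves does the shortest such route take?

Any route passes through c2 somewhere between d3 and d1. Summing Manhattan distances along the two legs (d3 → c2 → d1) gives a lower bound of 2 + 2 = 4 moves.
A route of 4 moves achieves this: d3 → c3 → c2 → d2 → d1.
Since 4 matches the lower bound, it is optimal.

4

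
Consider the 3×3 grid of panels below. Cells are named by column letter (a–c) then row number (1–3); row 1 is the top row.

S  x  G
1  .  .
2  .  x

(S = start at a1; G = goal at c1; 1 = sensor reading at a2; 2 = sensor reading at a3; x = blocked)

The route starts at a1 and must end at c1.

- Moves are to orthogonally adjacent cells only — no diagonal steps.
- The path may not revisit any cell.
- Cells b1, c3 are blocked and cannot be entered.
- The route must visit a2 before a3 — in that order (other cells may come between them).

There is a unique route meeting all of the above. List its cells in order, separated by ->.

a1 -> a2 -> a3 -> b3 -> b2 -> c2 -> c1

The waypoints must appear in the order a2, a3, with no cell reused.
Route from a1: 2× down (reaching a3), right to b3, up to b2, right to c2, up to c1 — 6 moves in all.
Check: order respected (1 at step 1, 2 at step 2).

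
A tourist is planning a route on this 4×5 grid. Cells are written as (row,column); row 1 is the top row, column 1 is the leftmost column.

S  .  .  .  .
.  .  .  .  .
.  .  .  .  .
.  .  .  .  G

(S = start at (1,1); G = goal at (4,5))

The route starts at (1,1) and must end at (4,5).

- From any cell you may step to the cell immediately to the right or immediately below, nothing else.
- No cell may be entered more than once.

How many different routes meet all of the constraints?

A right/down-only route from (1,1) to (4,5) makes exactly 3 down-moves and 4 right-moves in some order.
With no other constraints that would be C(7,3) = 35 routes.
That gives 35 routes.

35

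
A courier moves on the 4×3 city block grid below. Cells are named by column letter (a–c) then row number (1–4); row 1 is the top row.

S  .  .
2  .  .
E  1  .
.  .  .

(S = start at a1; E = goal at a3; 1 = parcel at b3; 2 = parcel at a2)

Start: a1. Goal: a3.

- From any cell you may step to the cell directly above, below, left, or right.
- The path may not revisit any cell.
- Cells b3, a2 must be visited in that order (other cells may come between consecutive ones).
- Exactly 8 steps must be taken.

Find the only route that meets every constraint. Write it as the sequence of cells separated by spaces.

a1 b1 c1 c2 c3 b3 b2 a2 a3

The waypoints must appear in the order b3, a2, with no cell reused.
Route from a1: 2× right (reaching c1), 2× down (reaching c3), left to b3, up to b2, left to a2, down to a3 — 8 moves in all.
Check: order respected (1 at step 5, 2 at step 7); 8 moves as required.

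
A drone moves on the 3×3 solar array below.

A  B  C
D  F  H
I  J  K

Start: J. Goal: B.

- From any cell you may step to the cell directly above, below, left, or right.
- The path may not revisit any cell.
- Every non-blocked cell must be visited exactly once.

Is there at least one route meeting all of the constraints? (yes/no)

Colour the cells like a checkerboard: each orthogonal step flips colour, so a Hamiltonian route alternates colours. Here there are 5 cells of one colour and 4 of the other, with start on the same colour as the goal — the counts and endpoints can't be arranged into an alternating sequence of length 9, so no Hamiltonian route exists.

no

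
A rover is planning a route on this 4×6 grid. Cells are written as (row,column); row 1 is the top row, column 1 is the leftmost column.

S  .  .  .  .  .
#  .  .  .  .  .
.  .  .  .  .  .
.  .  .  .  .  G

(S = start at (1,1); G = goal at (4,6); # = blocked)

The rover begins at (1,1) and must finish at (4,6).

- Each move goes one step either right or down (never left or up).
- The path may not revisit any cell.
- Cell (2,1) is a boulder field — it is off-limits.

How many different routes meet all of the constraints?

35

A right/down-only route from (1,1) to (4,6) makes exactly 3 down-moves and 5 right-moves in some order.
With no other constraints that would be C(8,3) = 56 routes.
Subtract routes through each blocked cell (inclusion–exclusion for overlaps): − through (2,1): 21 → 35.
That gives 35 routes.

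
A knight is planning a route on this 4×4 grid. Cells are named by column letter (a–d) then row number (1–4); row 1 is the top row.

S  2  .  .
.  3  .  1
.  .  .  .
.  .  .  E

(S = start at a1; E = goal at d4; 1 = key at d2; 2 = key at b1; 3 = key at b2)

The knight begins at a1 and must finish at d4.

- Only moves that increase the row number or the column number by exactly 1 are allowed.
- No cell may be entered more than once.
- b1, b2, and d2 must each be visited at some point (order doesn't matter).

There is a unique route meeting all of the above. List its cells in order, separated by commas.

a1, b1, b2, c2, d2, d3, d4

Moves only go right or down, so the column and row indices never decrease.
Route from a1: right 1 to b1, down 1 to b2, right 2 to d2, down 2 to d4 — 6 moves in all.
Check: all required cells visited.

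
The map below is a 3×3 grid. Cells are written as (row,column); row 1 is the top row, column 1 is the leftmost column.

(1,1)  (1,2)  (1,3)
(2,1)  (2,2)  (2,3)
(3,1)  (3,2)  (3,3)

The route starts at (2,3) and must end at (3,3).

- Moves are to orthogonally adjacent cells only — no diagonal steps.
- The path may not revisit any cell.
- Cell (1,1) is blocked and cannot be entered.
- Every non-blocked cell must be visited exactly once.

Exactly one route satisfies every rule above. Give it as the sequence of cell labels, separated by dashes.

Need to visit all 8 open cells exactly once, starting at (2,3) and ending at (3,3).
Cell (2,1) has only two open neighbours ((3,1) and (2,2)), so the path must pass straight through it: one of those is the cell it's entered from and the other is where it exits.
Route from (2,3): up to (1,3), left to (1,2), down to (2,2), left to (2,1), down to (3,1), 2× right (reaching (3,3)) — 7 moves in all.
Check: all 8 open cells covered.

(2,3) - (1,3) - (1,2) - (2,2) - (2,1) - (3,1) - (3,2) - (3,3)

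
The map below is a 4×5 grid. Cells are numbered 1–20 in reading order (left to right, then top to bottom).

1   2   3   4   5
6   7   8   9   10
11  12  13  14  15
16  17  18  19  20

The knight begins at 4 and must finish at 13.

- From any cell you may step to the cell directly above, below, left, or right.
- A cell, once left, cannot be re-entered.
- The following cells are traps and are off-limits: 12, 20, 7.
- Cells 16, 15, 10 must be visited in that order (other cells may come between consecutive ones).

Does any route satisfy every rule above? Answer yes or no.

One route that works: 4 → 3 → 2 → 1 → 6 → 11 → 16 → 17 → 18 → 19 → 14 → 15 → 10 → 9 → 8 → 13.

yes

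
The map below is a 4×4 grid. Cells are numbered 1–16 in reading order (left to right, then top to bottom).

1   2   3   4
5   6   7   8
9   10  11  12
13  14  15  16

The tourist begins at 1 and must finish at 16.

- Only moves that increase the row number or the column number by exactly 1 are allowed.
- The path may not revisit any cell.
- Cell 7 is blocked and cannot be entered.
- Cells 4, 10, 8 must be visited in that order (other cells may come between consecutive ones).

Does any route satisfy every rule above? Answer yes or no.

10 lies to the left of 4, so going from 4 to 10 would need a leftward move — but moves only go right/down, so 4 cannot be visited before 10.

no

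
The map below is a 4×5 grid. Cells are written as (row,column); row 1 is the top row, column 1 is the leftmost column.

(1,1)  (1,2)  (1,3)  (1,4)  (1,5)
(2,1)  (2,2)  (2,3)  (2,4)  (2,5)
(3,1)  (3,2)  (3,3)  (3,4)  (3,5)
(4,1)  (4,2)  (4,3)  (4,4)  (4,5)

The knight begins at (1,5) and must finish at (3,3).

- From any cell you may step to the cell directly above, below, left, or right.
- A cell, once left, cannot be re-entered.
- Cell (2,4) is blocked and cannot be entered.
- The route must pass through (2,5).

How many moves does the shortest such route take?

Any route passes through (2,5) somewhere between (1,5) and (3,3). Summing Manhattan distances along the two legs ((1,5) → (2,5) → (3,3)) gives a lower bound of 1 + 3 = 4 moves.
A route of 4 moves achieves this: (1,5) → (2,5) → (3,5) → (3,4) → (3,3).
Since 4 matches the lower bound, it is optimal.

4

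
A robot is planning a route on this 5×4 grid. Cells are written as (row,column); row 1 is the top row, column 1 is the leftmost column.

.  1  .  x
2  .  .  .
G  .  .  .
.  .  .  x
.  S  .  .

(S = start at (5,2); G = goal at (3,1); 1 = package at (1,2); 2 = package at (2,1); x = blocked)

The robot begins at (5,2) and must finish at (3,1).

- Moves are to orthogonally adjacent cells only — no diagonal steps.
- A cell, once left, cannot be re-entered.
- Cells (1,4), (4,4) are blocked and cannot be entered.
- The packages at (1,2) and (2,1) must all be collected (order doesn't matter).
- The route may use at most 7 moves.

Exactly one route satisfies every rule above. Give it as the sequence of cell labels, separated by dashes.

(5,2) - (4,2) - (3,2) - (2,2) - (1,2) - (1,1) - (2,1) - (3,1)

The 7-move cap with required stops at (1,2), (2,1) leaves no slack for detours.
Route from (5,2): 4× up (reaching (1,2)), left to (1,1), 2× down (reaching (3,1)) — 7 moves in all.
Check: all required cells visited; 7 ≤ 7 moves.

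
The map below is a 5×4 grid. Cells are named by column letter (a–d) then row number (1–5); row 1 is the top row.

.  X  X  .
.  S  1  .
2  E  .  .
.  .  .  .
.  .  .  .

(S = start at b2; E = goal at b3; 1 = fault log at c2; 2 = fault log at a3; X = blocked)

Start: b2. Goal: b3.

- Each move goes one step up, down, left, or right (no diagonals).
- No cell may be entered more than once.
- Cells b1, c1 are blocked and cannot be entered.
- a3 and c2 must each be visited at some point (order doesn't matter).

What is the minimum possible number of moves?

Any route passes through a3 and c2 in some order between b2 and b3. Summing Manhattan distances along each leg and taking the cheapest ordering (b2 → c2 → a3 → b3) gives a lower bound of 1 + 3 + 1 = 5 moves.
The shortest route satisfying every rule uses 7 moves: b2 → c2 → c3 → c4 → b4 → a4 → a3 → b3.
The no-revisit rule (legs can't share cells) pushes the minimum above the 5-move bound; an exhaustive check rules out every length from 5 to 6, leaving 7 as the minimum.

7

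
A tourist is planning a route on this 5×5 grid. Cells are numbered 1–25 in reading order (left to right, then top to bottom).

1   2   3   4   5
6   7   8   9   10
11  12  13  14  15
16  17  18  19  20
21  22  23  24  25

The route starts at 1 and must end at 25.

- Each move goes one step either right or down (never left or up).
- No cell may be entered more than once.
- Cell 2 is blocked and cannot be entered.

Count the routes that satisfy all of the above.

A right/down-only route from 1 to 25 makes exactly 4 down-moves and 4 right-moves in some order.
With no other constraints that would be C(8,4) = 70 routes.
Subtract routes through each blocked cell (inclusion–exclusion for overlaps): − through 2: 35 → 35.
That gives 35 routes.

35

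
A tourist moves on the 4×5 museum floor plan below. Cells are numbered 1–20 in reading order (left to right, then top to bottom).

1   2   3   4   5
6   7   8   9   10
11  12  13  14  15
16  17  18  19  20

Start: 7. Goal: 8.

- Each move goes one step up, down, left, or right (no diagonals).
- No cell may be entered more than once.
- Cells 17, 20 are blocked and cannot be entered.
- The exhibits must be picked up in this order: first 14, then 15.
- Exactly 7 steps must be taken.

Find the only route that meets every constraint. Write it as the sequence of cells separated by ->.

7 -> 12 -> 13 -> 14 -> 15 -> 10 -> 9 -> 8

The waypoints must appear in the order 14, 15, with no cell reused.
Route from 7: down to 12, 3× right (reaching 15), up to 10, 2× left (reaching 8) — 7 moves in all.
Check: order respected (14 at step 3, 15 at step 4); 7 moves as required.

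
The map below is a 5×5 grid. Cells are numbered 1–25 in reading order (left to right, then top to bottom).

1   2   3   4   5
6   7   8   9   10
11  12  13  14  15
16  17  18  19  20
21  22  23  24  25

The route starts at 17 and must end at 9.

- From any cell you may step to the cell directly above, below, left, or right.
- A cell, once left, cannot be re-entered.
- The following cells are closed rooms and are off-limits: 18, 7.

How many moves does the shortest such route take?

The Manhattan distance from 17 to 9 is |4−2| + |2−4| = 4, so at least 4 moves are needed.
A route of 4 moves achieves this: 17 → 12 → 13 → 8 → 9.
Since 4 matches the lower bound, it is optimal.

4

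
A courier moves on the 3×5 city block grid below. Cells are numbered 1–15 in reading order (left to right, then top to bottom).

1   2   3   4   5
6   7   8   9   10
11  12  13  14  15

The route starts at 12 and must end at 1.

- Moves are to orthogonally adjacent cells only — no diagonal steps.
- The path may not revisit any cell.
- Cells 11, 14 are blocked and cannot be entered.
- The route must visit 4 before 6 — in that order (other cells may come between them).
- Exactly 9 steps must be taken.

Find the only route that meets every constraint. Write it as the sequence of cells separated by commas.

12, 13, 8, 9, 4, 3, 2, 7, 6, 1

The waypoints must appear in the order 4, 6, with no cell reused.
Route from 12: right to 13, up to 8, right to 9, up to 4, 2× left (reaching 2), down to 7, left to 6, up to 1 — 9 moves in all.
Check: order respected (4 at step 4, 6 at step 8); 9 moves as required.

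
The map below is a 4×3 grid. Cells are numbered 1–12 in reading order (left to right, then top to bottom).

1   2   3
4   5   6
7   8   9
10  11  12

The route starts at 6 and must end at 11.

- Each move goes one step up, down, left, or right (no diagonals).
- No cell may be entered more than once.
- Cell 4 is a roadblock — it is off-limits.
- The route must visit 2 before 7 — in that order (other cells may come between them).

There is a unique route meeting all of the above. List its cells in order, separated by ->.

6 -> 3 -> 2 -> 5 -> 8 -> 7 -> 10 -> 11

The waypoints must appear in the order 2, 7, with no cell reused.
Route from 6: up 1 to 3, left 1 to 2, down 2 to 8, left 1 to 7, down 1 to 10, right 1 to 11 — 7 moves in all.
Check: order respected (2 at step 2, 7 at step 5).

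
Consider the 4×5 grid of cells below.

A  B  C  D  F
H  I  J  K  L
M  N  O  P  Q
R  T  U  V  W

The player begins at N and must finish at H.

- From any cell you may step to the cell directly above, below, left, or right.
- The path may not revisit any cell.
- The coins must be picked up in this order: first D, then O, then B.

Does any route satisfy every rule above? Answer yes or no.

yes

One route that works: N → T → U → V → W → Q → L → F → D → K → P → O → J → C → B → I → H.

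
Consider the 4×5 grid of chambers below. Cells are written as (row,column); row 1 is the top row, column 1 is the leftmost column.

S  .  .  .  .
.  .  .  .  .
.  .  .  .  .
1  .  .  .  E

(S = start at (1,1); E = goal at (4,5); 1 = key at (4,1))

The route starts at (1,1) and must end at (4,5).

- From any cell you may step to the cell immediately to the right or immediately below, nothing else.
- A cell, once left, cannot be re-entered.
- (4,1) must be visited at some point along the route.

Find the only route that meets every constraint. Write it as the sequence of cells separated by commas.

(1,1), (2,1), (3,1), (4,1), (4,2), (4,3), (4,4), (4,5)

Moves only go right or down, so the column and row indices never decrease.
Route from (1,1): 3× down (reaching (4,1)), 4× right (reaching (4,5)) — 7 moves in all.
Check: all required cells visited.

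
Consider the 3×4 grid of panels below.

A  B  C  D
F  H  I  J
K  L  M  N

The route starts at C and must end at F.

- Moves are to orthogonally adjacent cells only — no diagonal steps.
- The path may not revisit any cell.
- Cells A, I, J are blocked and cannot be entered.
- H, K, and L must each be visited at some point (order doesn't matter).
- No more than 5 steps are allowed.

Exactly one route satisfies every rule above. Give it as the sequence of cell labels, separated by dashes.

The budget equals the shortest possible length, so every move has to be on a shortest route through the required cells.
Route from C: left 1 to B, down 2 to L, left 1 to K, up 1 to F — 5 moves in all.
Check: all required cells visited; 5 ≤ 5 moves.

C - B - H - L - K - F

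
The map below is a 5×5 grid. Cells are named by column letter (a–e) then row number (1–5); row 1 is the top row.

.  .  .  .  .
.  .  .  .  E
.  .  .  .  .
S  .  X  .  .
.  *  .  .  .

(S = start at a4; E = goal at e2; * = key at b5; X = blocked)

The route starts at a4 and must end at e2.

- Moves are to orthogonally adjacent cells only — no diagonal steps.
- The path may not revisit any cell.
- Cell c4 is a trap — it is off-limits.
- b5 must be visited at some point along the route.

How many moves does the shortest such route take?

Any route passes through b5 somewhere between a4 and e2. Summing Manhattan distances along the two legs (a4 → b5 → e2) gives a lower bound of 2 + 6 = 8 moves.
A route of 8 moves achieves this: a4 → a5 → b5 → b4 → b3 → b2 → c2 → d2 → e2.
Since 8 matches the lower bound, it is optimal.

8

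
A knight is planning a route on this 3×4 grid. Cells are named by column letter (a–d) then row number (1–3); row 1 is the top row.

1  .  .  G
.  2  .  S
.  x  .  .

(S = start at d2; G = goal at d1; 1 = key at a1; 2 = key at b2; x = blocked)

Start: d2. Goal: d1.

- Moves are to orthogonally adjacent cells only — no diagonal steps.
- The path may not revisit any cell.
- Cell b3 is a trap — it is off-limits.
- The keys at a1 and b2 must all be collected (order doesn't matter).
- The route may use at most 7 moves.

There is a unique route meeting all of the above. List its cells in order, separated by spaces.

d2 c2 b2 a2 a1 b1 c1 d1

The budget equals the shortest possible length, so every move has to be on a shortest route through the required cells.
Route from d2: left 3 to a2, up 1 to a1, right 3 to d1 — 7 moves in all.
Check: all required cells visited; 7 ≤ 7 moves.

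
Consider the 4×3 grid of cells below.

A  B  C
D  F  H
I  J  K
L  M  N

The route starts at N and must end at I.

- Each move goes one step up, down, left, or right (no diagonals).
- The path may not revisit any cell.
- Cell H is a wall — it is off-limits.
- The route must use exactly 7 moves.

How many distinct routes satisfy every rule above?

Need simple routes of exactly 7 moves from N to I (Manhattan distance 3, so 2 moves are spent on a detour and 2 undoing it).
Enumerating: N K J F B A D I | N M J F B A D I.
That gives 2 routes.

2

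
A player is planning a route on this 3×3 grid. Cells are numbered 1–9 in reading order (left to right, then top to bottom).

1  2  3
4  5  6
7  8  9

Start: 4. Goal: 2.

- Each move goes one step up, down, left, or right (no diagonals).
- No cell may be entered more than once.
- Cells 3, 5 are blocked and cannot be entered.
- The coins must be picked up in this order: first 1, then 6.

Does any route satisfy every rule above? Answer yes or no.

no

6 must be visited but has only one open neighbour (9), and it is neither the start nor the goal — the route would have to enter and leave through 9, re-entering it.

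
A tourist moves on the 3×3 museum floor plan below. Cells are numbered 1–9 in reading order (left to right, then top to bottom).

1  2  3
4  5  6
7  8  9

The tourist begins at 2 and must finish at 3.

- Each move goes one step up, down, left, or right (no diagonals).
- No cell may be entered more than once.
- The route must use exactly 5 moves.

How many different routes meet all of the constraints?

Need simple routes of exactly 5 moves from 2 to 3 (Manhattan distance 1, so 2 moves are spent on a detour and 2 undoing it).
Enumerating: 2 5 8 9 6 3 | 2 1 4 5 6 3.
That gives 2 routes.

2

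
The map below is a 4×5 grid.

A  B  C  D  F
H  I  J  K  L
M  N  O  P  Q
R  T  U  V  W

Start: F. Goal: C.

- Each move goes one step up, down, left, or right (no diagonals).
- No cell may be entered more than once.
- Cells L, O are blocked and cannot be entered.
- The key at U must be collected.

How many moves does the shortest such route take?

10

Any route passes through U somewhere between F and C. Summing Manhattan distances along the two legs (F → U → C) gives a lower bound of 5 + 3 = 8 moves.
That bound ignores the blocked cells. Measuring each leg by the fewest moves that actually steer around them (F→U: 5; U→C: 5) raises the lower bound to 10.
A route of 10 moves exists: F → D → K → P → V → U → T → N → I → B → C.
Since 10 matches that lower bound, it is optimal.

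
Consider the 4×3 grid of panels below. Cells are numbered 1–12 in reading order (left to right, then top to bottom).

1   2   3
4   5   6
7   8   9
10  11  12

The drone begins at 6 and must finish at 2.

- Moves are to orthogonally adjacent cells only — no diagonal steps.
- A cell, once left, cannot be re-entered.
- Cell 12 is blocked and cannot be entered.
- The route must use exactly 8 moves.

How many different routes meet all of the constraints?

Need simple routes of exactly 8 moves from 6 to 2 (Manhattan distance 2, so 3 moves are spent on a detour and 3 undoing it).
Enumerating: 6 9 8 11 10 7 4 1 2 | 6 9 8 11 10 7 4 5 2 | 6 5 8 11 10 7 4 1 2.
That gives 3 routes.

3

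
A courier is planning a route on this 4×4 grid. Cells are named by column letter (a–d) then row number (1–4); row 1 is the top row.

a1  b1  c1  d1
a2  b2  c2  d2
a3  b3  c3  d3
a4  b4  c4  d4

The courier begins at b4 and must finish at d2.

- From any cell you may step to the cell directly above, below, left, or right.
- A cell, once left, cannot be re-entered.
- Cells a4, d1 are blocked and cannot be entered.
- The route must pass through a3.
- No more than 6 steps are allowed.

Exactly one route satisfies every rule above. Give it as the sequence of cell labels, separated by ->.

Any route must reach a3 and still end at d2 within 6 moves, so the order of the required stops is forced.
Route from b4: up to b3, left to a3, up to a2, 3× right (reaching d2) — 6 moves in all.
Check: all required cells visited; 6 ≤ 6 moves.

b4 -> b3 -> a3 -> a2 -> b2 -> c2 -> d2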